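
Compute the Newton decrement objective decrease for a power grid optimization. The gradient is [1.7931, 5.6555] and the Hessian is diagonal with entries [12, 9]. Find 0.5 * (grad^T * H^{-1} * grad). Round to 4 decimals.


Step 1: H is diagonal, so H^(-1) * g = [0.1494, 0.6284].
Step 2: g^T H^(-1) g = sum_i g_i^2 / H_ii
  = (1.7931)^2/12 + (5.6555)^2/9
  = 0.2679 + 3.5539 = 3.8218
Step 3: Objective decrease = 0.5 * g^T H^(-1) g = 1.9109


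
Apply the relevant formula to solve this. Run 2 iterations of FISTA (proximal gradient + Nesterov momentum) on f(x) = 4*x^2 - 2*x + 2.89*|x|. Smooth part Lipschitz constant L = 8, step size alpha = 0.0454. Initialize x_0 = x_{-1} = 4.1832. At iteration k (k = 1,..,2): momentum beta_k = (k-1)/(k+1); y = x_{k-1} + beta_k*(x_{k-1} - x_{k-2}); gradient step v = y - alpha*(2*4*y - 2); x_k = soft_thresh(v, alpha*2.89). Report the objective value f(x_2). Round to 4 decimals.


FISTA on f(x) = 4*x^2 - 2*x + 2.89*|x|
L = 8, alpha = 0.0454
Iteration 1: beta = 0.0, y = 4.1832 + 0.0*(4.1832 - 4.1832) = 4.1832
  grad(y) = 31.4656, v = y - alpha*grad = 2.7547
  prox(v) = soft_thresh(2.7547, 0.1312) = 2.6235
Iteration 2: beta = 0.3333, y = 2.6235 + 0.3333*(2.6235 - 4.1832) = 2.1035
  grad(y) = 14.8283, v = y - alpha*grad = 1.4303
  prox(v) = soft_thresh(1.4303, 0.1312) = 1.2991
f(x_2) = 4*1.2991^2 - 2*1.2991 + 2.89*|1.2991| = 7.9072


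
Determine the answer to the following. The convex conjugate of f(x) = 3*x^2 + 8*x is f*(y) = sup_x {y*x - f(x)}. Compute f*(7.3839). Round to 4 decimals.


f*(y) = sup_x {y*x - a*x^2 - b*x} = sup_x {(y-b)*x - a*x^2}
FOC: (y - b) - 2a*x = 0 => x* = (y - b)/(2a)
x* = (7.3839 - 8)/(2*3) = -0.1027
f*(7.3839) = (y-b)^2/(4a) = (7.3839 - 8)^2/(4*3)
= 0.3796/12 = 0.0316


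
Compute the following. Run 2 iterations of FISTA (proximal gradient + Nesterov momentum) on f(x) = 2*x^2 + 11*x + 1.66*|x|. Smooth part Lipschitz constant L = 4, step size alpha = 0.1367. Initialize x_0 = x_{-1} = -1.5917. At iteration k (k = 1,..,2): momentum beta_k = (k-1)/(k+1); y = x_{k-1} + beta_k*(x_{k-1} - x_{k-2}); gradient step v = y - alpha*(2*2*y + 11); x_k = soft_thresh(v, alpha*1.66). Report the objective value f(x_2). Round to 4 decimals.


FISTA on f(x) = 2*x^2 + 11*x + 1.66*|x|
L = 4, alpha = 0.1367
Iteration 1: beta = 0.0, y = -1.5917 + 0.0*(-1.5917 + 1.5917) = -1.5917
  grad(y) = 4.6332, v = y - alpha*grad = -2.2251
  prox(v) = soft_thresh(-2.2251, 0.2269) = -1.9981
Iteration 2: beta = 0.3333, y = -1.9981 + 0.3333*(-1.9981 + 1.5917) = -2.1336
  grad(y) = 2.4655, v = y - alpha*grad = -2.4707
  prox(v) = soft_thresh(-2.4707, 0.2269) = -2.2437
f(x_2) = 2*(-2.2437)^2 + 11*(-2.2437) + 1.66*|-2.2437| = -10.8878


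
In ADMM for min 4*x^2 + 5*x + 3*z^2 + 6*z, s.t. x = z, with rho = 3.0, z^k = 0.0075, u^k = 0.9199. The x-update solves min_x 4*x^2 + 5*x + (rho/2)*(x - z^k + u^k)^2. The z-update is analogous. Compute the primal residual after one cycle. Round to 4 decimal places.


ADMM iteration with rho = 3.0, z^k = 0.0075, u^k = 0.9199
Step 1: x-update.
Minimize 4*x^2 + 5*x + (3.0/2)*(x - 0.0075 + 0.9199)^2
FOC: (2*4 + 3.0)*x = -5 + 3.0*(0.0075 - 0.9199)
x^{k+1} = -0.7034
Step 2: z-update.
Minimize 3*z^2 + 6*z + (3.0/2)*(-0.7034 - z + 0.9199)^2
FOC: (2*3 + 3.0)*z = -6 + 3.0*(-0.7034 + 0.9199)
z^{k+1} = -0.5945
Step 3: u-update.
u^{k+1} = 0.9199 - 0.7034 + 0.5945 = 0.811
Step 4: Primal residual = |-0.7034 + 0.5945| = 0.1089


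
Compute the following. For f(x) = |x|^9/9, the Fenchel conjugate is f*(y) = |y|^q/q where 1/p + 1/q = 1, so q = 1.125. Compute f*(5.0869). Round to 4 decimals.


The conjugate exponent q satisfies 1/p + 1/q = 1.
p = 9, so q = 9/(9 - 1) = 1.125
|y|^q = 5.0869^1.125 = 6.2339
f*(5.0869) = 6.2339 / 1.125 = 5.5412


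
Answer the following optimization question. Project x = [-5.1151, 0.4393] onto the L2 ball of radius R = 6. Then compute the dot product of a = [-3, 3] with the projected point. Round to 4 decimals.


Step 1: Compute ||x|| (intermediates to 6 decimals).
||x|| = sqrt((-5.1151)^2 + 0.4393^2) = 5.13393
Step 2: Project.
Since ||x|| <= R, proj = x (no scaling needed).
proj(x) = [-5.1151, 0.4393]
Step 3: Dot product.
a^T * proj(x) = -3*(-5.1151) + 3*0.4393 = 16.6632


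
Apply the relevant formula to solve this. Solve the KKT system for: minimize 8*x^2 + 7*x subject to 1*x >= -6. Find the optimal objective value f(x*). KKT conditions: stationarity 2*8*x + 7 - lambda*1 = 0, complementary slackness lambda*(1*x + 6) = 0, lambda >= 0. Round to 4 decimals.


Step 1: Try lambda = 0 (constraint inactive).
Stationarity: 2*8*x + 7 = 0
x* = -7/(2*8) = -0.4375
Check constraint: 1*-0.4375 = -0.4375 >= -6 -- satisfied.
Step 2: Compute optimal value.
f(x*) = 8*(-0.4375)^2 + 7*(-0.4375) = -1.5313


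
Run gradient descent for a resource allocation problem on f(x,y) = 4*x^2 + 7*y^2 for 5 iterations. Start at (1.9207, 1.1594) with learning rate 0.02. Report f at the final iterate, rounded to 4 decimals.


Gradient descent on f(x,y) = 4*x^2 + 7*y^2.
Starting point: (1.9207, 1.1594), alpha = 0.02
Step 1: grad_x = 2*4*1.9207 = 15.3656, grad_y = 2*7*1.1594 = 16.2316
  x_1 = 1.9207 - 0.02*15.3656 = 1.6134
  y_1 = 1.1594 - 0.02*16.2316 = 0.8348
Step 2: grad_x = 2*4*1.6134 = 12.9071, grad_y = 2*7*0.8348 = 11.6868
  x_2 = 1.6134 - 0.02*12.9071 = 1.3552
  y_2 = 0.8348 - 0.02*11.6868 = 0.601
Step 3: grad_x = 2*4*1.3552 = 10.842, grad_y = 2*7*0.601 = 8.4145
  x_3 = 1.3552 - 0.02*10.842 = 1.1384
  y_3 = 0.601 - 0.02*8.4145 = 0.4327
Step 4: grad_x = 2*4*1.1384 = 9.1073, grad_y = 2*7*0.4327 = 6.0584
  x_4 = 1.1384 - 0.02*9.1073 = 0.9563
  y_4 = 0.4327 - 0.02*6.0584 = 0.3116
Step 5: grad_x = 2*4*0.9563 = 7.6501, grad_y = 2*7*0.3116 = 4.3621
  x_5 = 0.9563 - 0.02*7.6501 = 0.8033
  y_5 = 0.3116 - 0.02*4.3621 = 0.2243
f(0.8033, 0.2243) = 4*0.8033^2 + 7*0.2243^2 = 2.9332


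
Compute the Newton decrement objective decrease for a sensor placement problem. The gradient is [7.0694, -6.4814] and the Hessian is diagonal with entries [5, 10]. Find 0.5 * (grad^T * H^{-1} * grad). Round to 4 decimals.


Step 1: H is diagonal, so H^(-1) * g = [1.4139, -0.6481].
Step 2: g^T H^(-1) g = sum_i g_i^2 / H_ii
  = (7.0694)^2/5 + (-6.4814)^2/10
  = 9.9953 + 4.2009 = 14.1961
Step 3: Objective decrease = 0.5 * g^T H^(-1) g = 7.0981


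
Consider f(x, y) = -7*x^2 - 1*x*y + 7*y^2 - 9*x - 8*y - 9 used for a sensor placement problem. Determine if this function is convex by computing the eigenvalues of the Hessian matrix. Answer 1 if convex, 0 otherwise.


The Hessian of f(x,y) = -7*x^2 - 1*x*y + 7*y^2 - 9*x - 8*y - 9 is:
H = [[-14, -1], [-1, 14]]
Trace = -14 + 14 = 0
Determinant = -14*14 - (-1)^2 = -197
Discriminant = (0)^2 - 4*-197 = 788.0
Eigenvalues: lambda_1 = -14.0357, lambda_2 = 14.0357
The function is not convex.

0


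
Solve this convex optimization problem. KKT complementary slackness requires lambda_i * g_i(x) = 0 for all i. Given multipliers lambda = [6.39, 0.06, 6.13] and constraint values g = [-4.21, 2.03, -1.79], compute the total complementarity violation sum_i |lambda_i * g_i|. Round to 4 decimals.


KKT complementary slackness check:
lambda_1 * g_1 = 6.39 * -4.21 = -26.9019
lambda_2 * g_2 = 0.06 * 2.03 = 0.1218
lambda_3 * g_3 = 6.13 * -1.79 = -10.9727
Total violation = 26.9019 + 0.1218 + 10.9727 = 37.9964


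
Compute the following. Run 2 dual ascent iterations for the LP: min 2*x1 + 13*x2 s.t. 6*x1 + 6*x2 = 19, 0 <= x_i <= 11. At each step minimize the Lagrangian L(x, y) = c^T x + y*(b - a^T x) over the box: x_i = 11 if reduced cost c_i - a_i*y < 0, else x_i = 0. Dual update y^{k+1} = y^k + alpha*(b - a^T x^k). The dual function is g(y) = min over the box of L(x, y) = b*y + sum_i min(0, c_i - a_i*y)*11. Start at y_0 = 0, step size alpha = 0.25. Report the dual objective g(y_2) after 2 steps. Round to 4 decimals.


Dual ascent for LP: min 2*x1 + 13*x2, 6*x1 + 6*x2 = 19, 0 <= x_i <= 11
Step 1: y^k = 0.0, reduced costs: (2.0, 13.0)
  x^k = (0.0, 0.0), subgradient = b - a^T x = 19.0
  y^{k+1} = 0.0 + 0.25*19.0 = 4.75
Step 2: y^k = 4.75, reduced costs: (-26.5, -15.5)
  x^k = (11.0, 11.0), subgradient = b - a^T x = -113.0
  y^{k+1} = 4.75 + 0.25*-113.0 = -23.5
Dual objective at y_2 = -23.5: reduced costs (143.0, 154.0), box minimizer x = (0.0, 0.0)
g(y_2) = b*y + (c1 - a1*y)*x1 + (c2 - a2*y)*x2 = 19*(-23.5) + 143.0*0.0 + 154.0*0.0 = -446.5 + 0.0 + 0.0 = -446.5


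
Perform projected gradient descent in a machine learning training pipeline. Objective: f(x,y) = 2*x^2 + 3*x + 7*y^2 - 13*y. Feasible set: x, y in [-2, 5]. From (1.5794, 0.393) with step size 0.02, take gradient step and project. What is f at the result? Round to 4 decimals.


Step 1: Compute gradient at (1.5794, 0.393).
grad_x = 2*2*1.5794 + 3 = 9.3176
grad_y = 2*7*0.393 - 13 = -7.498
Step 2: Gradient step.
x_raw = 1.5794 - 0.02*9.3176 = 1.393
y_raw = 0.393 - 0.02*-7.498 = 0.543
Step 3: Project onto [-2, 5].
x_proj = clip(1.393) = 1.393
y_proj = clip(0.543) = 0.543
Step 4: Evaluate f.
f(1.393, 0.543) = 3.0655


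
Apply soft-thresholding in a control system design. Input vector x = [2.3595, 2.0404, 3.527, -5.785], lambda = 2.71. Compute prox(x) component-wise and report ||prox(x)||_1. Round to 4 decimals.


Soft-thresholding with lambda = 2.71:
prox(2.3595) = sign(2.3595)*max(|2.3595| - 2.71, 0) = 0.0
prox(2.0404) = sign(2.0404)*max(|2.0404| - 2.71, 0) = 0.0
prox(3.527) = sign(3.527)*max(|3.527| - 2.71, 0) = 0.817
prox(-5.785) = sign(-5.785)*max(|-5.785| - 2.71, 0) = -3.075
prox(x) = [0.0, 0.0, 0.817, -3.075]
||prox(x)||_1 = 0.0 + 0.0 + 0.817 + 3.075 = 3.892


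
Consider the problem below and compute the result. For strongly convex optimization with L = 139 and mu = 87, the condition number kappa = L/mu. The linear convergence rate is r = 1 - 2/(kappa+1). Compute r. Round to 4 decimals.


Step 1: Compute the condition number.
kappa = L/mu = 139/87 = 1.5977
Step 2: Compute the convergence rate.
r = 1 - 2/(kappa + 1) = 1 - 2*mu/(L + mu) = (L - mu)/(L + mu) = 52/226 = 0.2301


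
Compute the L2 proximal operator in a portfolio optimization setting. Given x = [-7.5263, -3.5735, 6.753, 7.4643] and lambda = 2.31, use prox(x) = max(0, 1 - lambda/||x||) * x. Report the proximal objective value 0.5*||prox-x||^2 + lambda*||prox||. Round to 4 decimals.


Step 1: Compute ||x||.
||x|| = 13.0665
Step 2: Compute scaling factor.
scale = max(0, 1 - 2.31/13.0665) = 0.8232
Step 3: prox(x) = [-6.1957, -2.9417, 5.5592, 6.1447]
||prox(x)|| = 10.7565
Step 4: Proximal objective.
0.5*||prox-x||^2 = 2.6681
lambda*||prox|| = 24.8475
Total = 27.5156


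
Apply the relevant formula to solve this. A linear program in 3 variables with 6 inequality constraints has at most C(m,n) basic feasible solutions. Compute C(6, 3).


Each vertex corresponds to some choice of n active constraints out of m, so the number of vertices is at most C(m, n) = m! / (n!(m-n)!).
m = 6, n = 3
Numerator: 6 * 5 * 4
Denominator: 3! = 6
C(6, 3) = 20


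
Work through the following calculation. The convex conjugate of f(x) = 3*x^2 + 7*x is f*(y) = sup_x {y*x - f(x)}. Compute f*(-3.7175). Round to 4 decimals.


f*(y) = sup_x {y*x - a*x^2 - b*x} = sup_x {(y-b)*x - a*x^2}
FOC: (y - b) - 2a*x = 0 => x* = (y - b)/(2a)
x* = (-3.7175 - 7)/(2*3) = -1.7863
f*(-3.7175) = (y-b)^2/(4a) = (-3.7175 - 7)^2/(4*3)
= 114.8648/12 = 9.5721


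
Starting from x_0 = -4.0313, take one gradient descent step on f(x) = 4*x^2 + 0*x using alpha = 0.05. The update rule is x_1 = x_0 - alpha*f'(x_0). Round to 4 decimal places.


We compute the gradient at x_0 and apply the update.
f'(x) = 8*x + 0
f'(-4.0313) = 8*-4.0313 + 0 = -32.2504
x_1 = -4.0313 - 0.05*-32.2504 = -2.4188


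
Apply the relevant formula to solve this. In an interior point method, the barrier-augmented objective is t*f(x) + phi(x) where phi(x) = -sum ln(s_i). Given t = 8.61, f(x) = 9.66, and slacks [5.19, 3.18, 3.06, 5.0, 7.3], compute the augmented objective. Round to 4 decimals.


Step 1: Compute log-barrier.
ln values: [1.6467, 1.1569, 1.1184, 1.6094, 1.9879]
phi = -(1.6467 + 1.1569 + 1.1184 + 1.6094 + 1.9879) = -7.5193
Step 2: Compute augmented objective.
t*f(x) = 8.61*9.66 = 83.1726
Total = 83.1726 - 7.5193 = 75.6533


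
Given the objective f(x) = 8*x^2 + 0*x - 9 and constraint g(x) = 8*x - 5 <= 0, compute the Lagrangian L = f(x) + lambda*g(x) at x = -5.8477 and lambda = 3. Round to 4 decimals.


Step 1: Evaluate f(x).
f(-5.8477) = 8*(-5.8477)^2 + 0*(-5.8477) - 9 = 264.5648
Step 2: Evaluate g(x).
g(-5.8477) = 8*-5.8477 - 5 = -51.7816
Step 3: Compute Lagrangian.
L = 264.5648 + 3*-51.7816 = 109.22


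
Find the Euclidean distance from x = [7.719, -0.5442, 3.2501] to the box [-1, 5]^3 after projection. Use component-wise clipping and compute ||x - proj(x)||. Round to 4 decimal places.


Project each component onto [-1, 5].
clip(7.719) = 5.0, clip(-0.5442) = -0.5442, clip(3.2501) = 3.2501
Projection = [5.0, -0.5442, 3.2501]
Squared diffs: [7.393, 0.0, 0.0]
Distance = sqrt(7.393) = 2.719


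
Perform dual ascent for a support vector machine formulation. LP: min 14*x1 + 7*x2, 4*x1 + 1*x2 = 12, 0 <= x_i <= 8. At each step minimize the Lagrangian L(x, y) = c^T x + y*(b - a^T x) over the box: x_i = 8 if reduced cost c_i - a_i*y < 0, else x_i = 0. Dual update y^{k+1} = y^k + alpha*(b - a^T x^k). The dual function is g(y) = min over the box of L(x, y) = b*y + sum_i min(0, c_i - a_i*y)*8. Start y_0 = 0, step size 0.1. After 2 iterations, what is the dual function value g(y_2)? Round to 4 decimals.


Dual ascent for LP: min 14*x1 + 7*x2, 4*x1 + 1*x2 = 12, 0 <= x_i <= 8
Step 1: y^k = 0.0, reduced costs: (14.0, 7.0)
  x^k = (0.0, 0.0), subgradient = b - a^T x = 12.0
  y^{k+1} = 0.0 + 0.1*12.0 = 1.2
Step 2: y^k = 1.2, reduced costs: (9.2, 5.8)
  x^k = (0.0, 0.0), subgradient = b - a^T x = 12.0
  y^{k+1} = 1.2 + 0.1*12.0 = 2.4
Dual objective at y_2 = 2.4: reduced costs (4.4, 4.6), box minimizer x = (0.0, 0.0)
g(y_2) = b*y + (c1 - a1*y)*x1 + (c2 - a2*y)*x2 = 12*2.4 + 4.4*0.0 + 4.6*0.0 = 28.8 + 0.0 + 0.0 = 28.8


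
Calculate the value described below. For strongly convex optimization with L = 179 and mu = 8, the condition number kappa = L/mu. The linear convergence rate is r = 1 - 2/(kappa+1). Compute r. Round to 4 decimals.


Step 1: Compute the condition number.
kappa = L/mu = 179/8 = 22.375
Step 2: Compute the convergence rate.
r = 1 - 2/(kappa + 1) = 1 - 2*mu/(L + mu) = (L - mu)/(L + mu) = 171/187 = 0.9144


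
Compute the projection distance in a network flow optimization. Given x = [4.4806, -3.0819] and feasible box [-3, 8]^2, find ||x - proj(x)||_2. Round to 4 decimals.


Project each component onto [-3, 8].
clip(4.4806) = 4.4806, clip(-3.0819) = -3.0
Projection = [4.4806, -3.0]
Squared diffs: [0.0, 0.0067]
Distance = sqrt(0.0067) = 0.0819


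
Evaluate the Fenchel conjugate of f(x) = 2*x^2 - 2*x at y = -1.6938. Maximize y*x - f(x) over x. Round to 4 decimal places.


f*(y) = sup_x {y*x - a*x^2 - b*x} = sup_x {(y-b)*x - a*x^2}
FOC: (y - b) - 2a*x = 0 => x* = (y - b)/(2a)
x* = (-1.6938 + 2)/(2*2) = 0.0766
f*(-1.6938) = (y-b)^2/(4a) = (-1.6938 + 2)^2/(4*2)
= 0.0938/8 = 0.0117


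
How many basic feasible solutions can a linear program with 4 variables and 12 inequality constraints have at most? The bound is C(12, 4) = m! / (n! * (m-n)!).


Each vertex corresponds to some choice of n active constraints out of m, so the number of vertices is at most C(m, n) = m! / (n!(m-n)!).
m = 12, n = 4
Numerator: 12 * 11 * 10 * 9
Denominator: 4! = 24
C(12, 4) = 495


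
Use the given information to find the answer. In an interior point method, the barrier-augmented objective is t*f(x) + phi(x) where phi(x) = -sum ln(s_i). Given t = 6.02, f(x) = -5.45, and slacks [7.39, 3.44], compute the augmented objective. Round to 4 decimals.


Step 1: Compute log-barrier.
ln values: [2.0001, 1.2355]
phi = -(2.0001 + 1.2355) = -3.2356
Step 2: Compute augmented objective.
t*f(x) = 6.02*-5.45 = -32.809
Total = -32.809 - 3.2356 = -36.0446


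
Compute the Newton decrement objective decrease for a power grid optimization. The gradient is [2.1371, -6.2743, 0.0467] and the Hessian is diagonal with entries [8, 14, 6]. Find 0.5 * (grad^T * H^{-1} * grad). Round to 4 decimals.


Step 1: H is diagonal, so H^(-1) * g = [0.2671, -0.4482, 0.0078].
Step 2: g^T H^(-1) g = sum_i g_i^2 / H_ii
  = (2.1371)^2/8 + (-6.2743)^2/14 + (0.0467)^2/6
  = 0.5709 + 2.8119 + 0.0004 = 3.3832
Step 3: Objective decrease = 0.5 * g^T H^(-1) g = 1.6916


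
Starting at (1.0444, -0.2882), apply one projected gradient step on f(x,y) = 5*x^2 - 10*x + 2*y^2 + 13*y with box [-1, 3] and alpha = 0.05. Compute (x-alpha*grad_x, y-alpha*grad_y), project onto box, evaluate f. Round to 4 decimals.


Step 1: Compute gradient at (1.0444, -0.2882).
grad_x = 2*5*1.0444 - 10 = 0.444
grad_y = 2*2*-0.2882 + 13 = 11.8472
Step 2: Gradient step.
x_raw = 1.0444 - 0.05*0.444 = 1.0222
y_raw = -0.2882 - 0.05*11.8472 = -0.8806
Step 3: Project onto [-1, 3].
x_proj = clip(1.0222) = 1.0222
y_proj = clip(-0.8806) = -0.8806
Step 4: Evaluate f.
f(1.0222, -0.8806) = -14.894


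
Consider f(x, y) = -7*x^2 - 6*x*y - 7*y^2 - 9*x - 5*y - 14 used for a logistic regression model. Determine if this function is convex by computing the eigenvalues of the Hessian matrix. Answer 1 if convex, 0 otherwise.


The Hessian of f(x,y) = -7*x^2 - 6*x*y - 7*y^2 - 9*x - 5*y - 14 is:
H = [[-14, -6], [-6, -14]]
Trace = -14 - 14 = -28
Determinant = -14*-14 - (-6)^2 = 160
Discriminant = (-28)^2 - 4*160 = 144.0
Eigenvalues: lambda_1 = -20.0, lambda_2 = -8.0
The function is not convex.

0


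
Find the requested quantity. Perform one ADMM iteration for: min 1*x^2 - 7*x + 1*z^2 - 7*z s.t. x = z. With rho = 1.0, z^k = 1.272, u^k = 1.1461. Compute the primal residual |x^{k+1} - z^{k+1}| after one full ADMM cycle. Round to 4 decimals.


ADMM iteration with rho = 1.0, z^k = 1.272, u^k = 1.1461
Step 1: x-update.
Minimize 1*x^2 - 7*x + (1.0/2)*(x - 1.272 + 1.1461)^2
FOC: (2*1 + 1.0)*x = 7 + 1.0*(1.272 - 1.1461)
x^{k+1} = 2.3753
Step 2: z-update.
Minimize 1*z^2 - 7*z + (1.0/2)*(2.3753 - z + 1.1461)^2
FOC: (2*1 + 1.0)*z = 7 + 1.0*(2.3753 + 1.1461)
z^{k+1} = 3.5071
Step 3: u-update.
u^{k+1} = 1.1461 + 2.3753 - 3.5071 = 0.0143
Step 4: Primal residual = |2.3753 - 3.5071| = 1.1318


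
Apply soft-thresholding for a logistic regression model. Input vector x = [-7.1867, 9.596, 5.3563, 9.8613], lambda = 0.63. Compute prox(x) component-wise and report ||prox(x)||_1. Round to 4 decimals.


Soft-thresholding with lambda = 0.63:
prox(-7.1867) = sign(-7.1867)*max(|-7.1867| - 0.63, 0) = -6.5567
prox(9.596) = sign(9.596)*max(|9.596| - 0.63, 0) = 8.966
prox(5.3563) = sign(5.3563)*max(|5.3563| - 0.63, 0) = 4.7263
prox(9.8613) = sign(9.8613)*max(|9.8613| - 0.63, 0) = 9.2313
prox(x) = [-6.5567, 8.966, 4.7263, 9.2313]
||prox(x)||_1 = 6.5567 + 8.966 + 4.7263 + 9.2313 = 29.4803


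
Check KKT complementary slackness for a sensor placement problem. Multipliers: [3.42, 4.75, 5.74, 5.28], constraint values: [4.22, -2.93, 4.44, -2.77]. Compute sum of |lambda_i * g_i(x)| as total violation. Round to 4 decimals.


KKT complementary slackness check:
lambda_1 * g_1 = 3.42 * 4.22 = 14.4324
lambda_2 * g_2 = 4.75 * -2.93 = -13.9175
lambda_3 * g_3 = 5.74 * 4.44 = 25.4856
lambda_4 * g_4 = 5.28 * -2.77 = -14.6256
Total violation = 14.4324 + 13.9175 + 25.4856 + 14.6256 = 68.4611


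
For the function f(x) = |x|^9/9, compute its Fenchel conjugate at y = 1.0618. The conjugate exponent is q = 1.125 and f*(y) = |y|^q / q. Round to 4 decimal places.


The conjugate exponent q satisfies 1/p + 1/q = 1.
p = 9, so q = 9/(9 - 1) = 1.125
|y|^q = 1.0618^1.125 = 1.0698
f*(1.0618) = 1.0698 / 1.125 = 0.9509


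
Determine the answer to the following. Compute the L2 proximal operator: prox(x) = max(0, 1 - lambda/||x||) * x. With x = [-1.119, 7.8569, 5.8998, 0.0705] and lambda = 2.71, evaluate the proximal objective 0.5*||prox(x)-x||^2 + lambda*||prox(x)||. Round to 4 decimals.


Step 1: Compute ||x||.
||x|| = 9.8892
Step 2: Compute scaling factor.
scale = max(0, 1 - 2.71/9.8892) = 0.726
Step 3: prox(x) = [-0.8124, 5.7038, 4.283, 0.0512]
||prox(x)|| = 7.1792
Step 4: Proximal objective.
0.5*||prox-x||^2 = 3.6721
lambda*||prox|| = 19.4556
Total = 23.1276


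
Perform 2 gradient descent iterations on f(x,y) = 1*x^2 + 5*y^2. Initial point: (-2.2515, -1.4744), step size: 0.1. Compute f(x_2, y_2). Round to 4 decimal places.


Gradient descent on f(x,y) = 1*x^2 + 5*y^2.
Starting point: (-2.2515, -1.4744), alpha = 0.1
Step 1: grad_x = 2*1*-2.2515 = -4.503, grad_y = 2*5*-1.4744 = -14.744
  x_1 = -2.2515 - 0.1*-4.503 = -1.8012
  y_1 = -1.4744 - 0.1*-14.744 = 0.0
Step 2: grad_x = 2*1*-1.8012 = -3.6024, grad_y = 2*5*0.0 = 0.0
  x_2 = -1.8012 - 0.1*-3.6024 = -1.441
  y_2 = 0.0 - 0.1*0.0 = 0.0
f(-1.441, 0.0) = 1*(-1.441)^2 + 5*0.0^2 = 2.0764


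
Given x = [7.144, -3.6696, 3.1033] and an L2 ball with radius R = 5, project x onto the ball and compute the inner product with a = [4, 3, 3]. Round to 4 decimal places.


Step 1: Compute ||x|| (intermediates to 6 decimals).
||x|| = sqrt(7.144^2 + (-3.6696)^2 + 3.1033^2) = 8.610062
Step 2: Project.
Since ||x|| > R, scale = R/||x|| = 5/8.610062 = 0.580716, proj(x) = scale * x
proj(x) = [4.148635, -2.130995, 1.802136]
Step 3: Dot product.
a^T * proj(x) = 4*4.148635 + 3*(-2.130995) + 3*1.802136 = 15.608


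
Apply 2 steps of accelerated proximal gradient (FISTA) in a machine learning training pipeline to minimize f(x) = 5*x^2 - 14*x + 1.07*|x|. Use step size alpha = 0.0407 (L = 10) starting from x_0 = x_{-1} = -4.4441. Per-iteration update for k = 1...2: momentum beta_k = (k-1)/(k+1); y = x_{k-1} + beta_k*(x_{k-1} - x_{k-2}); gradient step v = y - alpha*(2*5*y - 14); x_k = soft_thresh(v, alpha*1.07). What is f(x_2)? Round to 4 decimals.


FISTA on f(x) = 5*x^2 - 14*x + 1.07*|x|
L = 10, alpha = 0.0407
Iteration 1: beta = 0.0, y = -4.4441 + 0.0*(-4.4441 + 4.4441) = -4.4441
  grad(y) = -58.441, v = y - alpha*grad = -2.0656
  prox(v) = soft_thresh(-2.0656, 0.0435) = -2.022
Iteration 2: beta = 0.3333, y = -2.022 + 0.3333*(-2.022 + 4.4441) = -1.2146
  grad(y) = -26.1464, v = y - alpha*grad = -0.1505
  prox(v) = soft_thresh(-0.1505, 0.0435) = -0.1069
f(x_2) = 5*(-0.1069)^2 - 14*(-0.1069) + 1.07*|-0.1069| = 1.6686


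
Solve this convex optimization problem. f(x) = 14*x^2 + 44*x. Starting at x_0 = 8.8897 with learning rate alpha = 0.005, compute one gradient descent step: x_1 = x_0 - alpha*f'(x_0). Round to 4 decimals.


We compute the gradient at x_0 and apply the update.
f'(x) = 28*x + 44
f'(8.8897) = 28*8.8897 + 44 = 292.9116
x_1 = 8.8897 - 0.005*292.9116 = 7.4251


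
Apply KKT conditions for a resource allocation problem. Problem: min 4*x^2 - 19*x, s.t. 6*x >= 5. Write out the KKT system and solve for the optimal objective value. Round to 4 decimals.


Step 1: Try lambda = 0 (constraint inactive).
Stationarity: 2*4*x - 19 = 0
x* = 19/(2*4) = 2.375
Check constraint: 6*2.375 = 14.25 >= 5 -- satisfied.
Step 2: Compute optimal value.
f(x*) = 4*2.375^2 - 19*2.375 = -22.5625


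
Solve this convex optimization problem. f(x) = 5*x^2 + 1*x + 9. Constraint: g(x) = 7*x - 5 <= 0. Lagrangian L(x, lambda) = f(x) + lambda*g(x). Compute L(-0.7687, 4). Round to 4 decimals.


Step 1: Evaluate f(x).
f(-0.7687) = 5*(-0.7687)^2 + 1*(-0.7687) + 9 = 11.1858
Step 2: Evaluate g(x).
g(-0.7687) = 7*-0.7687 - 5 = -10.3809
Step 3: Compute Lagrangian.
L = 11.1858 + 4*-10.3809 = -30.3378


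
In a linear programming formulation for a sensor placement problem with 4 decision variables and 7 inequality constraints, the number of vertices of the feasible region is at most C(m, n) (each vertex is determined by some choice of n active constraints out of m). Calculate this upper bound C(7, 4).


Each vertex corresponds to some choice of n active constraints out of m, so the number of vertices is at most C(m, n) = m! / (n!(m-n)!).
m = 7, n = 4
Numerator: 7 * 6 * 5 * 4
Denominator: 4! = 24
C(7, 4) = 35


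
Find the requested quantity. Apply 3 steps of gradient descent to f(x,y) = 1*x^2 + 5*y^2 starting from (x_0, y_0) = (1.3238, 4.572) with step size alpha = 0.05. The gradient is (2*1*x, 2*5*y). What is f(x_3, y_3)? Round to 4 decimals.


Gradient descent on f(x,y) = 1*x^2 + 5*y^2.
Starting point: (1.3238, 4.572), alpha = 0.05
Step 1: grad_x = 2*1*1.3238 = 2.6476, grad_y = 2*5*4.572 = 45.72
  x_1 = 1.3238 - 0.05*2.6476 = 1.1914
  y_1 = 4.572 - 0.05*45.72 = 2.286
Step 2: grad_x = 2*1*1.1914 = 2.3828, grad_y = 2*5*2.286 = 22.86
  x_2 = 1.1914 - 0.05*2.3828 = 1.0723
  y_2 = 2.286 - 0.05*22.86 = 1.143
Step 3: grad_x = 2*1*1.0723 = 2.1446, grad_y = 2*5*1.143 = 11.43
  x_3 = 1.0723 - 0.05*2.1446 = 0.9651
  y_3 = 1.143 - 0.05*11.43 = 0.5715
f(0.9651, 0.5715) = 1*0.9651^2 + 5*0.5715^2 = 2.5644


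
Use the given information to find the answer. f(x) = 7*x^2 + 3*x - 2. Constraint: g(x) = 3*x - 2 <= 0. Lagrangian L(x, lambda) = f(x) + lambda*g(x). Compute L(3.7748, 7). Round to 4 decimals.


Step 1: Evaluate f(x).
f(3.7748) = 7*3.7748^2 + 3*3.7748 - 2 = 109.0682
Step 2: Evaluate g(x).
g(3.7748) = 3*3.7748 - 2 = 9.3244
Step 3: Compute Lagrangian.
L = 109.0682 + 7*9.3244 = 174.339


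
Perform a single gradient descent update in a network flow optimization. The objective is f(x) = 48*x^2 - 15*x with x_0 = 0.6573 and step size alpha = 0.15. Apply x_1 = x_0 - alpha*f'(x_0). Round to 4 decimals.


We compute the gradient at x_0 and apply the update.
f'(x) = 96*x - 15
f'(0.6573) = 96*0.6573 - 15 = 48.1008
x_1 = 0.6573 - 0.15*48.1008 = -6.5578


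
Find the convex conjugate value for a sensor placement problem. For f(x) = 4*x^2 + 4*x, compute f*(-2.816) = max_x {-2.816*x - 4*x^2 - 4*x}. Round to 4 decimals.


f*(y) = sup_x {y*x - a*x^2 - b*x} = sup_x {(y-b)*x - a*x^2}
FOC: (y - b) - 2a*x = 0 => x* = (y - b)/(2a)
x* = (-2.816 - 4)/(2*4) = -0.852
f*(-2.816) = (y-b)^2/(4a) = (-2.816 - 4)^2/(4*4)
= 46.4579/16 = 2.9036


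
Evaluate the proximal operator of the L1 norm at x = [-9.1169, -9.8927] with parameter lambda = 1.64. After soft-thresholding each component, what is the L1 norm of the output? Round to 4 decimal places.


Soft-thresholding with lambda = 1.64:
prox(-9.1169) = sign(-9.1169)*max(|-9.1169| - 1.64, 0) = -7.4769
prox(-9.8927) = sign(-9.8927)*max(|-9.8927| - 1.64, 0) = -8.2527
prox(x) = [-7.4769, -8.2527]
||prox(x)||_1 = 7.4769 + 8.2527 = 15.7296


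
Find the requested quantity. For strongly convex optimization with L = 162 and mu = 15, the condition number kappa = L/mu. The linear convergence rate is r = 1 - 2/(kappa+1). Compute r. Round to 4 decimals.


Step 1: Compute the condition number.
kappa = L/mu = 162/15 = 10.8
Step 2: Compute the convergence rate.
r = 1 - 2/(kappa + 1) = 1 - 2*mu/(L + mu) = (L - mu)/(L + mu) = 147/177 = 0.8305


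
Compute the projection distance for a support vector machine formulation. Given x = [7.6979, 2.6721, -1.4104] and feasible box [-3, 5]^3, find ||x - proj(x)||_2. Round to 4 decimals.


Project each component onto [-3, 5].
clip(7.6979) = 5.0, clip(2.6721) = 2.6721, clip(-1.4104) = -1.4104
Projection = [5.0, 2.6721, -1.4104]
Squared diffs: [7.2787, 0.0, 0.0]
Distance = sqrt(7.2787) = 2.6979


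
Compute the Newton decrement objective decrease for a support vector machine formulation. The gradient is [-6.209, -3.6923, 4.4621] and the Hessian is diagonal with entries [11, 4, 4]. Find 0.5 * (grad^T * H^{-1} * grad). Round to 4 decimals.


Step 1: H is diagonal, so H^(-1) * g = [-0.5645, -0.9231, 1.1155].
Step 2: g^T H^(-1) g = sum_i g_i^2 / H_ii
  = (-6.209)^2/11 + (-3.6923)^2/4 + (4.4621)^2/4
  = 3.5047 + 3.4083 + 4.9776 = 11.8906
Step 3: Objective decrease = 0.5 * g^T H^(-1) g = 5.9453


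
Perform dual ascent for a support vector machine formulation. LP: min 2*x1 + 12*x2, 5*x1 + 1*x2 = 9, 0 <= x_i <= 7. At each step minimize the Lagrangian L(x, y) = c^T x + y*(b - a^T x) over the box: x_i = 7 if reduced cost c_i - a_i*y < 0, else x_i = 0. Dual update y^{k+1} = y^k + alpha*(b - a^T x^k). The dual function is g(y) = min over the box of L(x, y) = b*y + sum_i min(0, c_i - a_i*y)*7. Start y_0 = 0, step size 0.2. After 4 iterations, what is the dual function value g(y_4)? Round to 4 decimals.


Dual ascent for LP: min 2*x1 + 12*x2, 5*x1 + 1*x2 = 9, 0 <= x_i <= 7
Step 1: y^k = 0.0, reduced costs: (2.0, 12.0)
  x^k = (0.0, 0.0), subgradient = b - a^T x = 9.0
  y^{k+1} = 0.0 + 0.2*9.0 = 1.8
Step 2: y^k = 1.8, reduced costs: (-7.0, 10.2)
  x^k = (7.0, 0.0), subgradient = b - a^T x = -26.0
  y^{k+1} = 1.8 + 0.2*-26.0 = -3.4
Step 3: y^k = -3.4, reduced costs: (19.0, 15.4)
  x^k = (0.0, 0.0), subgradient = b - a^T x = 9.0
  y^{k+1} = -3.4 + 0.2*9.0 = -1.6
Step 4: y^k = -1.6, reduced costs: (10.0, 13.6)
  x^k = (0.0, 0.0), subgradient = b - a^T x = 9.0
  y^{k+1} = -1.6 + 0.2*9.0 = 0.2
Dual objective at y_4 = 0.2: reduced costs (1.0, 11.8), box minimizer x = (0.0, 0.0)
g(y_4) = b*y + (c1 - a1*y)*x1 + (c2 - a2*y)*x2 = 9*0.2 + 1.0*0.0 + 11.8*0.0 = 1.8 + 0.0 + 0.0 = 1.8


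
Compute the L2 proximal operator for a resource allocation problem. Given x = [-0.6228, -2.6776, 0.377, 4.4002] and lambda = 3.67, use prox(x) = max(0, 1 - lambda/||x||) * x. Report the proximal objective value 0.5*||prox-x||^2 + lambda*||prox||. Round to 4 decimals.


Step 1: Compute ||x||.
||x|| = 5.202
Step 2: Compute scaling factor.
scale = max(0, 1 - 3.67/5.202) = 0.2945
Step 3: prox(x) = [-0.1834, -0.7886, 0.111, 1.2959]
||prox(x)|| = 1.532
Step 4: Proximal objective.
0.5*||prox-x||^2 = 6.7345
lambda*||prox|| = 5.6224
Total = 12.3571


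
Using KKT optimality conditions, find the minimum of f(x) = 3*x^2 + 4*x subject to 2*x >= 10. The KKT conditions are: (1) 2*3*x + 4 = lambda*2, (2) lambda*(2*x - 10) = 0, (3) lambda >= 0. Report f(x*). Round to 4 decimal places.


Step 1: Try lambda = 0 (constraint inactive).
x_unc = -4/(2*3) = -0.6667
Check: 2*-0.6667 = -1.3334 < 10 -- violated!
Step 2: Constraint must be active: 2*x = 10
x* = 10/2 = 5.0
lambda = (2*3*5.0 + 4)/2 = 17.0
Step 3: Compute optimal value.
f(x*) = 3*5.0^2 + 4*5.0 = 95.0


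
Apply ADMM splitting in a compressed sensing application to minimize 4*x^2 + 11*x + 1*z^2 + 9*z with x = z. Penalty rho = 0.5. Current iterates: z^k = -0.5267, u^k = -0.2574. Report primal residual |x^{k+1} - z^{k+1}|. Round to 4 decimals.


ADMM iteration with rho = 0.5, z^k = -0.5267, u^k = -0.2574
Step 1: x-update.
Minimize 4*x^2 + 11*x + (0.5/2)*(x + 0.5267 - 0.2574)^2
FOC: (2*4 + 0.5)*x = -11 + 0.5*(-0.5267 + 0.2574)
x^{k+1} = -1.31
Step 2: z-update.
Minimize 1*z^2 + 9*z + (0.5/2)*(-1.31 - z - 0.2574)^2
FOC: (2*1 + 0.5)*z = -9 + 0.5*(-1.31 - 0.2574)
z^{k+1} = -3.9135
Step 3: u-update.
u^{k+1} = -0.2574 - 1.31 + 3.9135 = 2.3461
Step 4: Primal residual = |-1.31 + 3.9135| = 2.6035


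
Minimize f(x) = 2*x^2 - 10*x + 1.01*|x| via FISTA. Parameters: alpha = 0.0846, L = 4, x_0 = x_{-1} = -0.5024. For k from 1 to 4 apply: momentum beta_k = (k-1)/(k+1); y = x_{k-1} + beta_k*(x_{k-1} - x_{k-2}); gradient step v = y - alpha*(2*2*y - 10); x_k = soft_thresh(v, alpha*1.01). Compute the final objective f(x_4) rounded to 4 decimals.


FISTA on f(x) = 2*x^2 - 10*x + 1.01*|x|
L = 4, alpha = 0.0846
Iteration 1: beta = 0.0, y = -0.5024 + 0.0*(-0.5024 + 0.5024) = -0.5024
  grad(y) = -12.0096, v = y - alpha*grad = 0.5136
  prox(v) = soft_thresh(0.5136, 0.0854) = 0.4282
Iteration 2: beta = 0.3333, y = 0.4282 + 0.3333*(0.4282 + 0.5024) = 0.7384
  grad(y) = -7.0466, v = y - alpha*grad = 1.3345
  prox(v) = soft_thresh(1.3345, 0.0854) = 1.249
Iteration 3: beta = 0.5, y = 1.249 + 0.5*(1.249 - 0.4282) = 1.6595
  grad(y) = -3.362, v = y - alpha*grad = 1.9439
  prox(v) = soft_thresh(1.9439, 0.0854) = 1.8585
Iteration 4: beta = 0.6, y = 1.8585 + 0.6*(1.8585 - 1.249) = 2.2241
  grad(y) = -1.1035, v = y - alpha*grad = 2.3175
  prox(v) = soft_thresh(2.3175, 0.0854) = 2.232
f(x_4) = 2*2.232^2 - 10*2.232 + 1.01*|2.232| = -10.102


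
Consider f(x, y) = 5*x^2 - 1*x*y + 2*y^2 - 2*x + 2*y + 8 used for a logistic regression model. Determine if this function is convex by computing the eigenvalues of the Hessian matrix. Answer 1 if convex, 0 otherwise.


The Hessian of f(x,y) = 5*x^2 - 1*x*y + 2*y^2 - 2*x + 2*y + 8 is:
H = [[10, -1], [-1, 4]]
Trace = 10 + 4 = 14
Determinant = 10*4 - (-1)^2 = 39
Discriminant = (14)^2 - 4*39 = 40.0
Eigenvalues: lambda_1 = 3.8377, lambda_2 = 10.1623
The function is convex.

1


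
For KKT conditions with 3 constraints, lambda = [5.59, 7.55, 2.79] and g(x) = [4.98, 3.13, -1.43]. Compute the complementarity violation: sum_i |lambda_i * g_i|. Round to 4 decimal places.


KKT complementary slackness check:
lambda_1 * g_1 = 5.59 * 4.98 = 27.8382
lambda_2 * g_2 = 7.55 * 3.13 = 23.6315
lambda_3 * g_3 = 2.79 * -1.43 = -3.9897
Total violation = 27.8382 + 23.6315 + 3.9897 = 55.4594


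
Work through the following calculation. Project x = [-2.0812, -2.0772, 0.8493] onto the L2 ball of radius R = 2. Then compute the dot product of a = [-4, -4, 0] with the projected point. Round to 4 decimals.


Step 1: Compute ||x|| (intermediates to 6 decimals).
||x|| = sqrt((-2.0812)^2 + (-2.0772)^2 + 0.8493^2) = 3.060631
Step 2: Project.
Since ||x|| > R, scale = R/||x|| = 2/3.060631 = 0.65346, proj(x) = scale * x
proj(x) = [-1.359981, -1.357367, 0.554984]
Step 3: Dot product.
a^T * proj(x) = -4*(-1.359981) - 4*(-1.357367) + 0*0.554984 = 10.8694


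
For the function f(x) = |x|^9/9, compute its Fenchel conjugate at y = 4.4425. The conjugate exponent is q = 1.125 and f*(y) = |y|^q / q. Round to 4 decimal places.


The conjugate exponent q satisfies 1/p + 1/q = 1.
p = 9, so q = 9/(9 - 1) = 1.125
|y|^q = 4.4425^1.125 = 5.3528
f*(4.4425) = 5.3528 / 1.125 = 4.758


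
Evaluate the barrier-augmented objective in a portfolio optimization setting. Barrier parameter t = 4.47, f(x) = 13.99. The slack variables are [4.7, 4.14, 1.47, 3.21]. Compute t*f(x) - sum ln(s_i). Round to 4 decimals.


Step 1: Compute log-barrier.
ln values: [1.5476, 1.4207, 0.3853, 1.1663]
phi = -(1.5476 + 1.4207 + 0.3853 + 1.1663) = -4.5198
Step 2: Compute augmented objective.
t*f(x) = 4.47*13.99 = 62.5353
Total = 62.5353 - 4.5198 = 58.0155


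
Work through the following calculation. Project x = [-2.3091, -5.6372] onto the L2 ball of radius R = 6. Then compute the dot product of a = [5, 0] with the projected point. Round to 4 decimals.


Step 1: Compute ||x|| (intermediates to 6 decimals).
||x|| = sqrt((-2.3091)^2 + (-5.6372)^2) = 6.091795
Step 2: Project.
Since ||x|| > R, scale = R/||x|| = 6/6.091795 = 0.984931, proj(x) = scale * x
proj(x) = [-2.274304, -5.552253]
Step 3: Dot product.
a^T * proj(x) = 5*(-2.274304) + 0*(-5.552253) = -11.3715


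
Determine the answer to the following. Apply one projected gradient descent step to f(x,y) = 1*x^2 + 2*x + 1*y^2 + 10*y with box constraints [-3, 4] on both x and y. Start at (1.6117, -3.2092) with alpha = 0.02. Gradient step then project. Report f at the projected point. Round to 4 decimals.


Step 1: Compute gradient at (1.6117, -3.2092).
grad_x = 2*1*1.6117 + 2 = 5.2234
grad_y = 2*1*-3.2092 + 10 = 3.5816
Step 2: Gradient step.
x_raw = 1.6117 - 0.02*5.2234 = 1.5072
y_raw = -3.2092 - 0.02*3.5816 = -3.2808
Step 3: Project onto [-3, 4].
x_proj = clip(1.5072) = 1.5072
y_proj = clip(-3.2808) = -3.0
Step 4: Evaluate f.
f(1.5072, -3.0) = -15.7138


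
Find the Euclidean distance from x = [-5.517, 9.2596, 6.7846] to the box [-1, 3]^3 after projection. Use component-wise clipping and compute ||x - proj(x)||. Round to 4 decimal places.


Project each component onto [-1, 3].
clip(-5.517) = -1.0, clip(9.2596) = 3.0, clip(6.7846) = 3.0
Projection = [-1.0, 3.0, 3.0]
Squared diffs: [20.4033, 39.1826, 14.3232]
Distance = sqrt(73.9091) = 8.597


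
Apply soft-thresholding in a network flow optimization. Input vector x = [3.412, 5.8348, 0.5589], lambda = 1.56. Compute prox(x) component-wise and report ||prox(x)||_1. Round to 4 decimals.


Soft-thresholding with lambda = 1.56:
prox(3.412) = sign(3.412)*max(|3.412| - 1.56, 0) = 1.852
prox(5.8348) = sign(5.8348)*max(|5.8348| - 1.56, 0) = 4.2748
prox(0.5589) = sign(0.5589)*max(|0.5589| - 1.56, 0) = 0.0
prox(x) = [1.852, 4.2748, 0.0]
||prox(x)||_1 = 1.852 + 4.2748 + 0.0 = 6.1268


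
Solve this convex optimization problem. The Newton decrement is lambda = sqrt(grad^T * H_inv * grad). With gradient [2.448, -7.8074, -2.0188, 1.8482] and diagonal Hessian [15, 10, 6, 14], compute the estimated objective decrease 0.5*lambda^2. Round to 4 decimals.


Step 1: H is diagonal, so H^(-1) * g = [0.1632, -0.7807, -0.3365, 0.132].
Step 2: g^T H^(-1) g = sum_i g_i^2 / H_ii
  = (2.448)^2/15 + (-7.8074)^2/10 + (-2.0188)^2/6 + (1.8482)^2/14
  = 0.3995 + 6.0955 + 0.6793 + 0.244 = 7.4183
Step 3: Objective decrease = 0.5 * g^T H^(-1) g = 3.7092


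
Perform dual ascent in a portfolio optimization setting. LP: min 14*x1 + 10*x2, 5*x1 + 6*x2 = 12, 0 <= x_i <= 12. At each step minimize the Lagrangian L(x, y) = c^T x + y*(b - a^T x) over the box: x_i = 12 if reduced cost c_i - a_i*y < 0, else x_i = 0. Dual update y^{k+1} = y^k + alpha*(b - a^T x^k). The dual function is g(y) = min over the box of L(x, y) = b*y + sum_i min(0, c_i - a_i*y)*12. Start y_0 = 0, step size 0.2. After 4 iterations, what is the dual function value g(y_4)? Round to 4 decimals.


Dual ascent for LP: min 14*x1 + 10*x2, 5*x1 + 6*x2 = 12, 0 <= x_i <= 12
Step 1: y^k = 0.0, reduced costs: (14.0, 10.0)
  x^k = (0.0, 0.0), subgradient = b - a^T x = 12.0
  y^{k+1} = 0.0 + 0.2*12.0 = 2.4
Step 2: y^k = 2.4, reduced costs: (2.0, -4.4)
  x^k = (0.0, 12.0), subgradient = b - a^T x = -60.0
  y^{k+1} = 2.4 + 0.2*-60.0 = -9.6
Step 3: y^k = -9.6, reduced costs: (62.0, 67.6)
  x^k = (0.0, 0.0), subgradient = b - a^T x = 12.0
  y^{k+1} = -9.6 + 0.2*12.0 = -7.2
Step 4: y^k = -7.2, reduced costs: (50.0, 53.2)
  x^k = (0.0, 0.0), subgradient = b - a^T x = 12.0
  y^{k+1} = -7.2 + 0.2*12.0 = -4.8
Dual objective at y_4 = -4.8: reduced costs (38.0, 38.8), box minimizer x = (0.0, 0.0)
g(y_4) = b*y + (c1 - a1*y)*x1 + (c2 - a2*y)*x2 = 12*(-4.8) + 38.0*0.0 + 38.8*0.0 = -57.6 + 0.0 + 0.0 = -57.6


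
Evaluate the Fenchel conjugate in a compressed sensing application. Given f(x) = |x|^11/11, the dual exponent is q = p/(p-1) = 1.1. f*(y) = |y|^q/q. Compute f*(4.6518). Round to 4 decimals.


The conjugate exponent q satisfies 1/p + 1/q = 1.
p = 11, so q = 11/(11 - 1) = 1.1
|y|^q = 4.6518^1.1 = 5.4248
f*(4.6518) = 5.4248 / 1.1 = 4.9316


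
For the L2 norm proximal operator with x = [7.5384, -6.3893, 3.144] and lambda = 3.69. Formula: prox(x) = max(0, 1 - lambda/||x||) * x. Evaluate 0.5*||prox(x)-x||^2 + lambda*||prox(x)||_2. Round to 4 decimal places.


Step 1: Compute ||x||.
||x|| = 10.3699
Step 2: Compute scaling factor.
scale = max(0, 1 - 3.69/10.3699) = 0.6442
Step 3: prox(x) = [4.856, -4.1158, 2.0252]
||prox(x)|| = 6.6799
Step 4: Proximal objective.
0.5*||prox-x||^2 = 6.8081
lambda*||prox|| = 24.6488
Total = 31.457


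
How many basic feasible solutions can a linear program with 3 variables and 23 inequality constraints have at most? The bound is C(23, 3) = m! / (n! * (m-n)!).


Each vertex corresponds to some choice of n active constraints out of m, so the number of vertices is at most C(m, n) = m! / (n!(m-n)!).
m = 23, n = 3
Numerator: 23 * 22 * 21
Denominator: 3! = 6
C(23, 3) = 1771


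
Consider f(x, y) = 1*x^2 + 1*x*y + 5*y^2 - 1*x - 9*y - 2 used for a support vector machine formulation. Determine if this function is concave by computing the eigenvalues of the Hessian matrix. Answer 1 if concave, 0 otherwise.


The Hessian of f(x,y) = 1*x^2 + 1*x*y + 5*y^2 - 1*x - 9*y - 2 is:
H = [[2, 1], [1, 10]]
Trace = 2 + 10 = 12
Determinant = 2*10 - (1)^2 = 19
Discriminant = (12)^2 - 4*19 = 68.0
Eigenvalues: lambda_1 = 1.8769, lambda_2 = 10.1231
The function is not concave.

0


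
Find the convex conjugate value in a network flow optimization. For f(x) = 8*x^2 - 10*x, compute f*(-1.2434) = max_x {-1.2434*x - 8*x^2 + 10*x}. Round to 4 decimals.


f*(y) = sup_x {y*x - a*x^2 - b*x} = sup_x {(y-b)*x - a*x^2}
FOC: (y - b) - 2a*x = 0 => x* = (y - b)/(2a)
x* = (-1.2434 + 10)/(2*8) = 0.5473
f*(-1.2434) = (y-b)^2/(4a) = (-1.2434 + 10)^2/(4*8)
= 76.678/32 = 2.3962


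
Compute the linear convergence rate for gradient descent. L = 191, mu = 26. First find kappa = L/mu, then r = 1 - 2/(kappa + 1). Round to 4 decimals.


Step 1: Compute the condition number.
kappa = L/mu = 191/26 = 7.3462
Step 2: Compute the convergence rate.
r = 1 - 2/(kappa + 1) = 1 - 2*mu/(L + mu) = (L - mu)/(L + mu) = 165/217 = 0.7604
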